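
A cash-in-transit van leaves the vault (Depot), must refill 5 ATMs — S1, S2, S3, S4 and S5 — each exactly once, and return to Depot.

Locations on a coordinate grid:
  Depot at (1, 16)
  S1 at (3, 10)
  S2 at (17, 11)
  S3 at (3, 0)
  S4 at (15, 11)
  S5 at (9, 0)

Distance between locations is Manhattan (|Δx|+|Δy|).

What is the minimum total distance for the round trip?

64 — the shortest possible round trip.

With 5 stops there are 5!/2 = 60 distinct round trips (a route and its reverse cost the same).
Depot → S1 → S2 → S3 → S4 → S5 → Depot: 8+15+25+23+17+24 = 112
Depot → S1 → S2 → S3 → S5 → S4 → Depot: 8+15+25+6+17+19 = 90
Depot → S1 → S2 → S4 → S3 → S5 → Depot: 8+15+2+23+6+24 = 78
Depot → S1 → S2 → S4 → S5 → S3 → Depot: 8+15+2+17+6+18 = 66
Depot → S1 → S2 → S5 → S3 → S4 → Depot: 8+15+19+6+23+19 = 90
Depot → S1 → S2 → S5 → S4 → S3 → Depot: 8+15+19+17+23+18 = 100
Depot → S1 → S3 → S2 → S4 → S5 → Depot: 8+10+25+2+17+24 = 86
Depot → S1 → S3 → S2 → S5 → S4 → Depot: 8+10+25+19+17+19 = 98
Depot → S1 → S3 → S4 → S2 → S5 → Depot: 8+10+23+2+19+24 = 86
Depot → S1 → S3 → S4 → S5 → S2 → Depot: 8+10+23+17+19+21 = 98
Depot → S1 → S3 → S5 → S2 → S4 → Depot: 8+10+6+19+2+19 = 64
Depot → S1 → S3 → S5 → S4 → S2 → Depot: 8+10+6+17+2+21 = 64
Depot → S1 → S4 → S2 → S3 → S5 → Depot: 8+13+2+25+6+24 = 78
Depot → S1 → S4 → S2 → S5 → S3 → Depot: 8+13+2+19+6+18 = 66
… (46 more)
The minimum is 64.
One optimal route: Depot → S1 → S3 → S5 → S2 → S4 → Depot (or its reverse).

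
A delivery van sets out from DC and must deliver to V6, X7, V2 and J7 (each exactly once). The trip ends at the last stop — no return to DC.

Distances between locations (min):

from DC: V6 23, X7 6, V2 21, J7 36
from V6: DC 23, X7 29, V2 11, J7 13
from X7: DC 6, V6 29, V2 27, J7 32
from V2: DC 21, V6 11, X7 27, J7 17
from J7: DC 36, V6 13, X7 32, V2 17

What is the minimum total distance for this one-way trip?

There are 4! = 24 possible orderings.
DC - V6 - X7 - V2 - J7: 23+29+27+17 = 96
DC - V6 - X7 - J7 - V2: 23+29+32+17 = 101
DC - V6 - V2 - X7 - J7: 23+11+27+32 = 93
DC - V6 - V2 - J7 - X7: 23+11+17+32 = 83
DC - V6 - J7 - X7 - V2: 23+13+32+27 = 95
DC - V6 - J7 - V2 - X7: 23+13+17+27 = 80
DC - X7 - V6 - V2 - J7: 6+29+11+17 = 63
DC - X7 - V6 - J7 - V2: 6+29+13+17 = 65
DC - X7 - V2 - V6 - J7: 6+27+11+13 = 57
DC - X7 - V2 - J7 - V6: 6+27+17+13 = 63
DC - X7 - J7 - V6 - V2: 6+32+13+11 = 62
DC - X7 - J7 - V2 - V6: 6+32+17+11 = 66
DC - V2 - V6 - X7 - J7: 21+11+29+32 = 93
DC - V2 - V6 - J7 - X7: 21+11+13+32 = 77
… (10 more)
The minimum is 57.
One shortest path: DC → X7 → V2 → V6 → J7.

Minimum one-way distance = 57 min.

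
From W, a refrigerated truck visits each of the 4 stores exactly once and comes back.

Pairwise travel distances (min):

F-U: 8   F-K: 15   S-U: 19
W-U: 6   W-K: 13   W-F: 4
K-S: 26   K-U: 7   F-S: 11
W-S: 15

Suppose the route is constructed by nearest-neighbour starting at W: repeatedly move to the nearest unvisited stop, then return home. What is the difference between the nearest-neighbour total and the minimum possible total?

6 min longer than the optimal tour.

W: F=4, U=6, K=13, S=15 ⇒ F
F: U=8, S=11, K=15 ⇒ U
U: K=7, S=19 ⇒ K
K: S=26 ⇒ S
NN route W → F → U → K → S → W costs 60.
Optimal: W → F → S → K → U → W costs 54 (by enumerating all 12 distinct tours).
Excess = 60 − 54 = 6.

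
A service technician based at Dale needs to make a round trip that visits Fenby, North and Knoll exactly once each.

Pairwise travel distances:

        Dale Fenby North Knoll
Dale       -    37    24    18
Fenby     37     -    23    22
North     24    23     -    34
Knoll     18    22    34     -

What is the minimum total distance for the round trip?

Dale → Fenby → North → Knoll → Dale: 37+23+34+18 = 112
Dale → Fenby → Knoll → North → Dale: 37+22+34+24 = 117
Dale → North → Fenby → Knoll → Dale: 24+23+22+18 = 87
The minimum is 87.
One optimal route: Dale → North → Fenby → Knoll → Dale (or its reverse).

87 — the shortest possible round trip.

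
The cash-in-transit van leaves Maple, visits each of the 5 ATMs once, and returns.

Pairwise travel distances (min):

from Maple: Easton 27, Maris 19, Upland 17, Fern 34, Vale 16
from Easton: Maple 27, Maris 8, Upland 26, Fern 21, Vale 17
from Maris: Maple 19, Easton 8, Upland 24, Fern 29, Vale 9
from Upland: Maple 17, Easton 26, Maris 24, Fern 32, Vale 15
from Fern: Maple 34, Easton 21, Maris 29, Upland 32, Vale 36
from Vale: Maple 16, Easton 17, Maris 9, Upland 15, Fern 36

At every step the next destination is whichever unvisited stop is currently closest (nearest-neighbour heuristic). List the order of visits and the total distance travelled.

At Maple the remaining stops are Vale 16, Upland 17, Maris 19, Easton 27, Fern 34; go to Vale.
At Vale the remaining stops are Maris 9, Upland 15, Easton 17, Fern 36; go to Maris.
At Maris the remaining stops are Easton 8, Upland 24, Fern 29; go to Easton.
At Easton the remaining stops are Fern 21, Upland 26; go to Fern.
At Fern the remaining stops are Upland 32; go to Upland.
Return Upland→Maple: 17.
Total = 16 + 9 + 8 + 21 + 32 + 17 = 103.

Nearest-neighbour total = 103 min; route Maple → Vale → Maris → Easton → Fern → Upland → Maple.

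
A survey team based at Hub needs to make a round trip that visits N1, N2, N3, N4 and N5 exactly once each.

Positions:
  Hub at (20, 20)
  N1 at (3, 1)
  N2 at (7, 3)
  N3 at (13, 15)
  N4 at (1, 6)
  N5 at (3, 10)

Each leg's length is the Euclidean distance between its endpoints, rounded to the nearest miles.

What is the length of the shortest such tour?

With 5 stops there are 5!/2 = 60 distinct round trips (a route and its reverse cost the same).
Hub-N1-N2-N3-N4-N5-Hub: 25+4+13+15+4+20 = 81
Hub-N1-N2-N3-N5-N4-Hub: 25+4+13+11+4+24 = 81
Hub-N1-N2-N4-N3-N5-Hub: 25+4+7+15+11+20 = 82
Hub-N1-N2-N4-N5-N3-Hub: 25+4+7+4+11+9 = 60
Hub-N1-N2-N5-N3-N4-Hub: 25+4+8+11+15+24 = 87
Hub-N1-N2-N5-N4-N3-Hub: 25+4+8+4+15+9 = 65
Hub-N1-N3-N2-N4-N5-Hub: 25+17+13+7+4+20 = 86
Hub-N1-N3-N2-N5-N4-Hub: 25+17+13+8+4+24 = 91
Hub-N1-N3-N4-N2-N5-Hub: 25+17+15+7+8+20 = 92
Hub-N1-N3-N4-N5-N2-Hub: 25+17+15+4+8+21 = 90
Hub-N1-N3-N5-N2-N4-Hub: 25+17+11+8+7+24 = 92
Hub-N1-N3-N5-N4-N2-Hub: 25+17+11+4+7+21 = 85
Hub-N1-N4-N2-N3-N5-Hub: 25+5+7+13+11+20 = 81
Hub-N1-N4-N2-N5-N3-Hub: 25+5+7+8+11+9 = 65
… (46 more)
Hub-N2-N1-N4-N5-N3-Hub: 21+4+5+4+11+9 = 54  ← best
The minimum is 54.
One optimal route: Hub → N2 → N1 → N4 → N5 → N3 → Hub (or its reverse).

Minimum total distance: 54 miles.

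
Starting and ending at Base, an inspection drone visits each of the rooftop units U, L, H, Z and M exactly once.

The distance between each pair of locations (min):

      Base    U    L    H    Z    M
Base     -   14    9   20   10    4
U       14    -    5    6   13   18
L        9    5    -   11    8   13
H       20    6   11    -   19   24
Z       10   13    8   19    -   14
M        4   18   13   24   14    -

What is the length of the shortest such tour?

Shortest round trip = 57 min.

Base-U-L-H-Z-M-Base: 14+5+11+19+14+4 = 67
Base-U-L-H-M-Z-Base: 14+5+11+24+14+10 = 78
Base-U-L-Z-H-M-Base: 14+5+8+19+24+4 = 74
Base-U-L-Z-M-H-Base: 14+5+8+14+24+20 = 85
Base-U-L-M-H-Z-Base: 14+5+13+24+19+10 = 85
Base-U-L-M-Z-H-Base: 14+5+13+14+19+20 = 85
Base-U-H-L-Z-M-Base: 14+6+11+8+14+4 = 57
Base-U-H-L-M-Z-Base: 14+6+11+13+14+10 = 68
Base-U-H-Z-L-M-Base: 14+6+19+8+13+4 = 64
Base-U-H-Z-M-L-Base: 14+6+19+14+13+9 = 75
Base-U-H-M-L-Z-Base: 14+6+24+13+8+10 = 75
Base-U-H-M-Z-L-Base: 14+6+24+14+8+9 = 75
Base-U-Z-L-H-M-Base: 14+13+8+11+24+4 = 74
Base-U-Z-L-M-H-Base: 14+13+8+13+24+20 = 92
… (46 more)
The minimum is 57.
One optimal route: Base → U → H → L → Z → M → Base (or its reverse).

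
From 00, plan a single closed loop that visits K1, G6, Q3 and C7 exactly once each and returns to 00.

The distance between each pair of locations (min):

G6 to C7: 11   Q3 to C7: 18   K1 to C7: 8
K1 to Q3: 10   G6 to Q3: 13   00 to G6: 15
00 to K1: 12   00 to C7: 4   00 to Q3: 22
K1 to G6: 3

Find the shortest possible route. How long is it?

Minimum total distance: 50 min.

00 → K1 → G6 → Q3 → C7 → 00: 12+3+13+18+4 = 50
00 → K1 → G6 → C7 → Q3 → 00: 12+3+11+18+22 = 66
00 → K1 → Q3 → G6 → C7 → 00: 12+10+13+11+4 = 50
00 → K1 → Q3 → C7 → G6 → 00: 12+10+18+11+15 = 66
00 → K1 → C7 → G6 → Q3 → 00: 12+8+11+13+22 = 66
00 → K1 → C7 → Q3 → G6 → 00: 12+8+18+13+15 = 66
00 → G6 → K1 → Q3 → C7 → 00: 15+3+10+18+4 = 50
00 → G6 → K1 → C7 → Q3 → 00: 15+3+8+18+22 = 66
00 → G6 → Q3 → K1 → C7 → 00: 15+13+10+8+4 = 50
00 → G6 → C7 → K1 → Q3 → 00: 15+11+8+10+22 = 66
00 → Q3 → K1 → G6 → C7 → 00: 22+10+3+11+4 = 50
00 → Q3 → G6 → K1 → C7 → 00: 22+13+3+8+4 = 50
The minimum is 50.
One optimal route: 00 → K1 → G6 → Q3 → C7 → 00 (or its reverse).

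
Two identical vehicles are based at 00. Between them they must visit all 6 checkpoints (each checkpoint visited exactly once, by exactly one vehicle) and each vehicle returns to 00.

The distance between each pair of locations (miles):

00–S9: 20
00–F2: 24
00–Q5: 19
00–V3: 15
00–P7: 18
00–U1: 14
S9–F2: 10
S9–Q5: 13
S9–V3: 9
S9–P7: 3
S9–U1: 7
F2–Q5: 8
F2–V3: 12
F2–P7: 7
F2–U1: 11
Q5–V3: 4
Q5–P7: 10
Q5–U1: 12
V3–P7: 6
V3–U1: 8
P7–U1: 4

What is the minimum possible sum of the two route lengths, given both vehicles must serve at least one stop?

There are 2^5 − 1 = 31 ways to divide the 6 stops into two non-empty groups. For each, the best each vehicle can do is its own shortest tour through its group:
  {S9} + {F2, Q5, V3, P7, U1}: 40 + 52 = 92
  {F2} + {S9, Q5, V3, P7, U1}: 48 + 53 = 101
  {S9, F2} + {Q5, V3, P7, U1}: 54 + 47 = 101
  {Q5} + {S9, F2, V3, P7, U1}: 38 + 58 = 96
  {S9, Q5} + {F2, V3, P7, U1}: 52 + 52 = 104
  {F2, Q5} + {S9, V3, P7, U1}: 51 + 45 = 96
  … (31 splits in total)
  {S9, F2, Q5, V3, P7} + {U1}: 57 + 28 = 85  ← best
Best: vehicle 1 00 → S9 → P7 → F2 → Q5 → V3 → 00 = 57; vehicle 2 00 → U1 → 00 = 28; combined 85.

Minimum combined distance: 85 miles.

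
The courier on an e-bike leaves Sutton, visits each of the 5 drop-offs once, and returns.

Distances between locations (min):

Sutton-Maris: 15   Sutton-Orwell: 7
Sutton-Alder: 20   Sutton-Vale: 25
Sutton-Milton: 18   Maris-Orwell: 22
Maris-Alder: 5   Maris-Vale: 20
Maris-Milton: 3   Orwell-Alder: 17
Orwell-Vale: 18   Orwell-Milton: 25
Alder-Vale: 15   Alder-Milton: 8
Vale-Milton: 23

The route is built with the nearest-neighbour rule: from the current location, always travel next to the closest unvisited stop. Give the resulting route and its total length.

Sutton → [Orwell:7 / Maris:15 / Milton:18 / Alder:20 / Vale:25] → Orwell (7)
Orwell → [Alder:17 / Vale:18 / Maris:22 / Milton:25] → Alder (17)
Alder → [Maris:5 / Milton:8 / Vale:15] → Maris (5)
Maris → [Milton:3 / Vale:20] → Milton (3)
Milton → [Vale:23] → Vale (23)
Return Vale→Sutton: 25.
Total = 7 + 17 + 5 + 3 + 23 + 25 = 80.

Nearest-neighbour total = 80 min; route Sutton → Orwell → Alder → Maris → Milton → Vale → Sutton.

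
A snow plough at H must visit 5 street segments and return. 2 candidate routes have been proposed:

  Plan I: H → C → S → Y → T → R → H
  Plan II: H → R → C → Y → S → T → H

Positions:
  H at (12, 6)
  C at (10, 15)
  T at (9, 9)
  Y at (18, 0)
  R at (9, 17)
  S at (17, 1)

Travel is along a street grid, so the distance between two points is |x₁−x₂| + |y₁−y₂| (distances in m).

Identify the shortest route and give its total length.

Shortest is Plan II, total 64 m.

Plan I: 11 + 21 + 2 + 18 + 8 + 14 = 74
Plan II: 14 + 3 + 23 + 2 + 16 + 6 = 64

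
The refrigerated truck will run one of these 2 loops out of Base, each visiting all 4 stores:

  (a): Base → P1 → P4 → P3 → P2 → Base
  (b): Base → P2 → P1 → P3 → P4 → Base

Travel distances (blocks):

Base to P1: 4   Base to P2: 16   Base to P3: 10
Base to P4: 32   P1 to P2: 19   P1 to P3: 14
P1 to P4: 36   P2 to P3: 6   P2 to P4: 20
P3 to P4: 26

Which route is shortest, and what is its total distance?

(a): 4 + 36 + 26 + 6 + 16 = 88
(b): 16 + 19 + 14 + 26 + 32 = 107

88 blocks — (a) is the shortest.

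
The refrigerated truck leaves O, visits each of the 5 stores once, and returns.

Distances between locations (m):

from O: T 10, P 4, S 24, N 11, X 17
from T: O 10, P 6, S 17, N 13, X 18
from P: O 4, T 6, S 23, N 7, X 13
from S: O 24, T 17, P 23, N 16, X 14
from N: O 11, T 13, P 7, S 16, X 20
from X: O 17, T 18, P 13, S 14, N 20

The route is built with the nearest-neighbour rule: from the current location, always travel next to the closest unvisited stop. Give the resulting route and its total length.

At O the remaining stops are P 4, T 10, N 11, X 17, S 24; go to P.
At P the remaining stops are T 6, N 7, X 13, S 23; go to T.
At T the remaining stops are N 13, S 17, X 18; go to N.
At N the remaining stops are S 16, X 20; go to S.
At S the remaining stops are X 14; go to X.
Return X→O: 17.
Total = 4 + 6 + 13 + 16 + 14 + 17 = 70.

70 m along O → P → T → N → S → X → O.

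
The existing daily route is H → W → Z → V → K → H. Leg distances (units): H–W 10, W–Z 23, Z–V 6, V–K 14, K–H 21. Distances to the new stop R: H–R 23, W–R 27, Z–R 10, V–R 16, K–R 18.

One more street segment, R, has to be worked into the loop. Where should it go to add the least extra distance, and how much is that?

Insertion cost between consecutive stops i–j is d(i,R) + d(R,j) − d(i,j):
  between H and W: 23 + 27 − 10 = 40
  between W and Z: 27 + 10 − 23 = 14
  between Z and V: 10 + 16 − 6 = 20
  between V and K: 16 + 18 − 14 = 20
  between K and H: 18 + 23 − 21 = 20
Cheapest insertion is between W and Z, adding 14.
New total = 74 + 14 = 88.

Minimum extra distance: 14, inserting R between W and Z.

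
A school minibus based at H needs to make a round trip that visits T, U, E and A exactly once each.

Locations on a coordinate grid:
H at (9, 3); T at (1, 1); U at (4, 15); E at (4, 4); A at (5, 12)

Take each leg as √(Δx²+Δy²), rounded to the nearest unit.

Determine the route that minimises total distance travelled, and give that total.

Shortest round trip = 36.

There are 12 distinct closed tours to check (reversals are equivalent).
H → T → U → E → A → H: 8+14+11+8+10 = 51
H → T → U → A → E → H: 8+14+3+8+5 = 38
H → T → E → U → A → H: 8+4+11+3+10 = 36
H → T → E → A → U → H: 8+4+8+3+13 = 36
H → T → A → U → E → H: 8+12+3+11+5 = 39
H → T → A → E → U → H: 8+12+8+11+13 = 52
H → U → T → E → A → H: 13+14+4+8+10 = 49
H → U → T → A → E → H: 13+14+12+8+5 = 52
H → U → E → T → A → H: 13+11+4+12+10 = 50
H → U → A → T → E → H: 13+3+12+4+5 = 37
H → E → T → U → A → H: 5+4+14+3+10 = 36
H → E → U → T → A → H: 5+11+14+12+10 = 52
The minimum is 36.
One optimal route: H → T → E → U → A → H (or its reverse).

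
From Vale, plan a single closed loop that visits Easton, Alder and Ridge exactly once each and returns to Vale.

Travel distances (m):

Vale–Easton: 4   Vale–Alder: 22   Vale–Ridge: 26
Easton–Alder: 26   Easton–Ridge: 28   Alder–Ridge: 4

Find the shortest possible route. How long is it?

There are 3 distinct closed tours to check (reversals are equivalent).
Vale - Easton - Alder - Ridge - Vale: 4+26+4+26 = 60
Vale - Easton - Ridge - Alder - Vale: 4+28+4+22 = 58
Vale - Alder - Easton - Ridge - Vale: 22+26+28+26 = 102
The minimum is 58.
One optimal route: Vale → Easton → Ridge → Alder → Vale (or its reverse).

Minimum total distance: 58 m.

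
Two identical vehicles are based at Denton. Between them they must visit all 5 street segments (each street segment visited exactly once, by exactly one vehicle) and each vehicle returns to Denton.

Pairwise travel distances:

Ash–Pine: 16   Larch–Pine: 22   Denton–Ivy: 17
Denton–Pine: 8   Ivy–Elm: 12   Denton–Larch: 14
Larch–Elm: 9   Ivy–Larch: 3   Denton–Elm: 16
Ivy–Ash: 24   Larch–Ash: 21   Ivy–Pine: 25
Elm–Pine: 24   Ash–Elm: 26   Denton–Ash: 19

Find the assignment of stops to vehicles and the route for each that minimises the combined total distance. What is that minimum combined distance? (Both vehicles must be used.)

87 — the smallest possible combined total.

Check every non-empty split of the stops between the two vehicles; for each half take its own optimal tour:
  {Ivy} + {Larch, Ash, Elm, Pine}: 34 + 70 = 104
  {Larch} + {Ivy, Ash, Elm, Pine}: 28 + 76 = 104
  {Ivy, Larch} + {Ash, Elm, Pine}: 34 + 66 = 100
  {Ash} + {Ivy, Larch, Elm, Pine}: 38 + 61 = 99
  {Ivy, Ash} + {Larch, Elm, Pine}: 60 + 55 = 115
  {Larch, Ash} + {Ivy, Elm, Pine}: 54 + 61 = 115
  … (15 splits in total)
  {Ivy, Larch, Ash, Elm} + {Pine}: 71 + 16 = 87  ← best
Best: vehicle 1 Denton → Ash → Ivy → Larch → Elm → Denton = 71; vehicle 2 Denton → Pine → Denton = 16; combined 87.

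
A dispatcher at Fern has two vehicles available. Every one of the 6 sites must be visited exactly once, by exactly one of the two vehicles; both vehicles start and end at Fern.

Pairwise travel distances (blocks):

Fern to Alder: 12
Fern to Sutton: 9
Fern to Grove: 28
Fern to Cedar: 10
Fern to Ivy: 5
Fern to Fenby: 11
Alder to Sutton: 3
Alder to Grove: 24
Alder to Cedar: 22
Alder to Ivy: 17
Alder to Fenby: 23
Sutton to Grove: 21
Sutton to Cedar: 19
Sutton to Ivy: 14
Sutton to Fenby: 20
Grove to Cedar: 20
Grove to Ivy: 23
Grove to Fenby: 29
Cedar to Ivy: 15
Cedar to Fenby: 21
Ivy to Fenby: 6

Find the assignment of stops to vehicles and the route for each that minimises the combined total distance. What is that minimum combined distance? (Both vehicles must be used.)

Check every non-empty split of the stops between the two vehicles; for each half take its own optimal tour:
  {Alder} + {Sutton, Grove, Cedar, Ivy, Fenby}: 24 + 82 = 106
  {Sutton} + {Alder, Grove, Cedar, Ivy, Fenby}: 18 + 88 = 106
  {Alder, Sutton} + {Grove, Cedar, Ivy, Fenby}: 24 + 70 = 94
  {Grove} + {Alder, Sutton, Cedar, Ivy, Fenby}: 56 + 66 = 122
  {Alder, Grove} + {Sutton, Cedar, Ivy, Fenby}: 64 + 60 = 124
  {Sutton, Grove} + {Alder, Cedar, Ivy, Fenby}: 58 + 66 = 124
  … (31 splits in total)
  {Alder, Sutton, Grove, Cedar} + {Ivy, Fenby}: 66 + 22 = 88  ← best
Best: vehicle 1 Fern → Alder → Sutton → Grove → Cedar → Fern = 66; vehicle 2 Fern → Ivy → Fenby → Fern = 22; combined 88.

Minimum combined distance: 88 blocks.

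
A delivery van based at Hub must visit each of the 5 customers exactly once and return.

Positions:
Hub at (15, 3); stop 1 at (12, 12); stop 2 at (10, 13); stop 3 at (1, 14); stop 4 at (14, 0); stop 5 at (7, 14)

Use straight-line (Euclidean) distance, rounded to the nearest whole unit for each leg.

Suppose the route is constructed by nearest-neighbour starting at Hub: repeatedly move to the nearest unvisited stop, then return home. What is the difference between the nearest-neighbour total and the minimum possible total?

Hub: stop 4=3, stop 1=9, stop 2=11, stop 5=14, stop 3=18 ⇒ stop 4
stop 4: stop 1=12, stop 2=14, stop 5=16, stop 3=19 ⇒ stop 1
stop 1: stop 2=2, stop 5=5, stop 3=11 ⇒ stop 2
stop 2: stop 5=3, stop 3=9 ⇒ stop 5
stop 5: stop 3=6 ⇒ stop 3
NN route Hub → stop 4 → stop 1 → stop 2 → stop 5 → stop 3 → Hub costs 44.
Optimal: Hub → stop 1 → stop 2 → stop 5 → stop 3 → stop 4 → Hub costs 42 (by enumerating all 60 distinct tours).
Excess = 44 − 42 = 2.

The nearest-neighbour route is 2 longer than optimal.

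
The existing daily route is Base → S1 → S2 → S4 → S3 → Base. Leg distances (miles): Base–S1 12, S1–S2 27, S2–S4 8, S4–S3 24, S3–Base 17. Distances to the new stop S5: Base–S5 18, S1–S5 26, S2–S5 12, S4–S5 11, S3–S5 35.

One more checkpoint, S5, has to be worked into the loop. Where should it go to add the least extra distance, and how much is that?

Insertion cost between consecutive stops i–j is d(i,S5) + d(S5,j) − d(i,j):
  between Base and S1: 18 + 26 − 12 = 32
  between S1 and S2: 26 + 12 − 27 = 11
  between S2 and S4: 12 + 11 − 8 = 15
  between S4 and S3: 11 + 35 − 24 = 22
  between S3 and Base: 35 + 18 − 17 = 36
Cheapest insertion is between S1 and S2, adding 11.
New total = 88 + 11 = 99.

+11 miles — insert S5 between S1 and S2.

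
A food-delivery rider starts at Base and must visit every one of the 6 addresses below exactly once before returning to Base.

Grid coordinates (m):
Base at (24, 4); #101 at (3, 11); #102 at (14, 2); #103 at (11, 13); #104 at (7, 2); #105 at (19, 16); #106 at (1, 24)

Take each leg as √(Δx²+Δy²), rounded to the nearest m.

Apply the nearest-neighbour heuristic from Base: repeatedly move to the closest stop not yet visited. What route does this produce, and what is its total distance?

Total distance 94 m via the nearest-neighbour route Base → #102 → #104 → #101 → #103 → #105 → #106 → Base.

From Base: distances to unvisited — #102=10, #105=13, #103=16, #104=17, #101=22, #106=30. Nearest is #102 (10).
From #102: distances to unvisited — #104=7, #103=11, #101=14, #105=15, #106=26. Nearest is #104 (7).
From #104: distances to unvisited — #101=10, #103=12, #105=18, #106=23. Nearest is #101 (10).
From #101: distances to unvisited — #103=8, #106=13, #105=17. Nearest is #103 (8).
From #103: distances to unvisited — #105=9, #106=15. Nearest is #105 (9).
From #105: distances to unvisited — #106=20. Nearest is #106 (20).
Return #106→Base: 30.
Total = 10 + 7 + 10 + 8 + 9 + 20 + 30 = 94.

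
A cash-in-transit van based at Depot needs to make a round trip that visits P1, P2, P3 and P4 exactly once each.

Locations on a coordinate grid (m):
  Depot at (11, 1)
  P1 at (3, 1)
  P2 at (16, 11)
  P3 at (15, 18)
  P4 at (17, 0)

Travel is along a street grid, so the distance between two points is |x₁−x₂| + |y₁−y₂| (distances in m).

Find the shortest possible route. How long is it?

With 4 stops there are 4!/2 = 12 distinct round trips (a route and its reverse cost the same).
Depot → P1 → P2 → P3 → P4 → Depot: 8+23+8+20+7 = 66
Depot → P1 → P2 → P4 → P3 → Depot: 8+23+12+20+21 = 84
Depot → P1 → P3 → P2 → P4 → Depot: 8+29+8+12+7 = 64
Depot → P1 → P3 → P4 → P2 → Depot: 8+29+20+12+15 = 84
Depot → P1 → P4 → P2 → P3 → Depot: 8+15+12+8+21 = 64
Depot → P1 → P4 → P3 → P2 → Depot: 8+15+20+8+15 = 66
Depot → P2 → P1 → P3 → P4 → Depot: 15+23+29+20+7 = 94
Depot → P2 → P1 → P4 → P3 → Depot: 15+23+15+20+21 = 94
Depot → P2 → P3 → P1 → P4 → Depot: 15+8+29+15+7 = 74
Depot → P2 → P4 → P1 → P3 → Depot: 15+12+15+29+21 = 92
Depot → P3 → P1 → P2 → P4 → Depot: 21+29+23+12+7 = 92
Depot → P3 → P2 → P1 → P4 → Depot: 21+8+23+15+7 = 74
The minimum is 64.
One optimal route: Depot → P1 → P3 → P2 → P4 → Depot (or its reverse).

Minimum total distance: 64 m.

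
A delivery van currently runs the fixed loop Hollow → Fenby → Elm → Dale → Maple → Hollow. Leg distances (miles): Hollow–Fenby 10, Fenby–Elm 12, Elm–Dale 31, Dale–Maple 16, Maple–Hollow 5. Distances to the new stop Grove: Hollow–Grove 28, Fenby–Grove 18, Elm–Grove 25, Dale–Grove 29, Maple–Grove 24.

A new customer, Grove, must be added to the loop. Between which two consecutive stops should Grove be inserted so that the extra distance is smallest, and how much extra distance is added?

Insertion cost between consecutive stops i–j is d(i,Grove) + d(Grove,j) − d(i,j):
  between Hollow and Fenby: 28 + 18 − 10 = 36
  between Fenby and Elm: 18 + 25 − 12 = 31
  between Elm and Dale: 25 + 29 − 31 = 23
  between Dale and Maple: 29 + 24 − 16 = 37
  between Maple and Hollow: 24 + 28 − 5 = 47
Cheapest insertion is between Elm and Dale, adding 23.
New total = 74 + 23 = 97.

Minimum extra distance: 23 miles, inserting Grove between Elm and Dale.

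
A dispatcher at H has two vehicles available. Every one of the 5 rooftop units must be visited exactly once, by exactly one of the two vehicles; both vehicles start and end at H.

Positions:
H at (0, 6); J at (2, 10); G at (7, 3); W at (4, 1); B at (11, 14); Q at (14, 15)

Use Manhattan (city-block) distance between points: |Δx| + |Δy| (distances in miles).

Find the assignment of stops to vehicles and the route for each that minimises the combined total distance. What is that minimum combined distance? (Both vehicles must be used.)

Try each way of splitting the stops between the two vehicles (each non-empty) and, for each split, find the best tour for each vehicle:
  {J} + {G, W, B, Q}: 12 + 56 = 68
  {G} + {J, W, B, Q}: 20 + 56 = 76
  {J, G} + {W, B, Q}: 28 + 56 = 84
  {W} + {J, G, B, Q}: 18 + 52 = 70
  {J, W} + {G, B, Q}: 26 + 52 = 78
  {G, W} + {J, B, Q}: 24 + 46 = 70
  … (15 splits in total)
Best: vehicle 1 H → J → H = 12; vehicle 2 H → W → G → B → Q → H = 56; combined 68.

68 miles — the smallest possible combined total.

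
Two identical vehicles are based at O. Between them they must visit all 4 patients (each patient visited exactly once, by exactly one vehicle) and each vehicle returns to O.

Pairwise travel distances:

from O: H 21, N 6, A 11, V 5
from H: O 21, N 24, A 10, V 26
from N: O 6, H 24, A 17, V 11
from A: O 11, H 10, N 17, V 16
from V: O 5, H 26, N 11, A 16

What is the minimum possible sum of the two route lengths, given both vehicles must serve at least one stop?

61 — the smallest possible combined total.

Try each way of splitting the stops between the two vehicles (each non-empty) and, for each split, find the best tour for each vehicle:
  {H} + {N, A, V}: 42 + 44 = 86
  {N} + {H, A, V}: 12 + 52 = 64
  {H, N} + {A, V}: 51 + 32 = 83
  {A} + {H, N, V}: 22 + 61 = 83
  {H, A} + {N, V}: 42 + 22 = 64
  {N, A} + {H, V}: 34 + 52 = 86
  … (7 splits in total)
  {H, N, A} + {V}: 51 + 10 = 61  ← best
Best: vehicle 1 O → N → H → A → O = 51; vehicle 2 O → V → O = 10; combined 61.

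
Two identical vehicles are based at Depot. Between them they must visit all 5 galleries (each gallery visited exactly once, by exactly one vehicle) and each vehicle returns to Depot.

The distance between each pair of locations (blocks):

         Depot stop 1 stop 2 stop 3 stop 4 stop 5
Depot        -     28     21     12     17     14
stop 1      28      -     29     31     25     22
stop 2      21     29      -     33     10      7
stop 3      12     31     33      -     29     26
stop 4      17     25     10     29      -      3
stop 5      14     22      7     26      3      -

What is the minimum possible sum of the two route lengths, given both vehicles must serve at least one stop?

108 blocks — the smallest possible combined total.

There are 2^4 − 1 = 15 ways to divide the 5 stops into two non-empty groups. For each, the best each vehicle can do is its own shortest tour through its group:
  {stop 1} + {stop 2, stop 3, stop 4, stop 5}: 56 + 72 = 128
  {stop 2} + {stop 1, stop 3, stop 4, stop 5}: 42 + 85 = 127
  {stop 1, stop 2} + {stop 3, stop 4, stop 5}: 78 + 58 = 136
  {stop 3} + {stop 1, stop 2, stop 4, stop 5}: 24 + 84 = 108
  {stop 1, stop 3} + {stop 2, stop 4, stop 5}: 71 + 48 = 119
  {stop 2, stop 3} + {stop 1, stop 4, stop 5}: 66 + 70 = 136
  … (15 splits in total)
Best: vehicle 1 Depot → stop 3 → Depot = 24; vehicle 2 Depot → stop 1 → stop 2 → stop 4 → stop 5 → Depot = 84; combined 108.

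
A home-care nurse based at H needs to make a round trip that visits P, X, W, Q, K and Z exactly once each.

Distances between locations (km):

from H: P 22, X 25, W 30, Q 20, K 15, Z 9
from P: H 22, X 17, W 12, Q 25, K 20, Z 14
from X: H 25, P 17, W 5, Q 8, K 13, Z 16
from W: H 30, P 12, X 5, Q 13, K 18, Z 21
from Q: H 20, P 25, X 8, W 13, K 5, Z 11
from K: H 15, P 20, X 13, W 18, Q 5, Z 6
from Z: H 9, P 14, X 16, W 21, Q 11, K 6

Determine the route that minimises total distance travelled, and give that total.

Minimum total distance: 67 km.

There are 360 distinct closed tours to check (reversals are equivalent).
H - P - X - W - Q - K - Z - H: 22+17+5+13+5+6+9 = 77
H - P - X - W - Q - Z - K - H: 22+17+5+13+11+6+15 = 89
H - P - X - W - K - Q - Z - H: 22+17+5+18+5+11+9 = 87
H - P - X - W - K - Z - Q - H: 22+17+5+18+6+11+20 = 99
H - P - X - W - Z - Q - K - H: 22+17+5+21+11+5+15 = 96
H - P - X - W - Z - K - Q - H: 22+17+5+21+6+5+20 = 96
H - P - X - Q - W - K - Z - H: 22+17+8+13+18+6+9 = 93
H - P - X - Q - W - Z - K - H: 22+17+8+13+21+6+15 = 102
… (352 more)
H - P - W - X - Q - K - Z - H: 22+12+5+8+5+6+9 = 67  ← best
The minimum is 67.
One optimal route: H → P → W → X → Q → K → Z → H (or its reverse).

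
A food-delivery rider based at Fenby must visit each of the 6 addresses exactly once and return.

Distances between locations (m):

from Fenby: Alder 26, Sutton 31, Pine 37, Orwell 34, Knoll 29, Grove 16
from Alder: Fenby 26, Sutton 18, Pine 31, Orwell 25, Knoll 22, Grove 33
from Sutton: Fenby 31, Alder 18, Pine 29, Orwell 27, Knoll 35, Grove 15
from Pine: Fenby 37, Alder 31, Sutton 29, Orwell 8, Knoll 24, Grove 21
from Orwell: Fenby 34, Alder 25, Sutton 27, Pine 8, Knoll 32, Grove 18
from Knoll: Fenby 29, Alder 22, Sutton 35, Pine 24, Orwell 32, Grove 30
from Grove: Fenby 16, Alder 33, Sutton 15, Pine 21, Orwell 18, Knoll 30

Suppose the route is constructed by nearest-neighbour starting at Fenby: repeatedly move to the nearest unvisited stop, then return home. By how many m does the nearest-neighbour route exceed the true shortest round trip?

Excess over optimum: 2 m.

Fenby: Grove=16, Alder=26, Knoll=29, Sutton=31, Orwell=34, Pine=37 ⇒ Grove
Grove: Sutton=15, Orwell=18, Pine=21, Knoll=30, Alder=33 ⇒ Sutton
Sutton: Alder=18, Orwell=27, Pine=29, Knoll=35 ⇒ Alder
Alder: Knoll=22, Orwell=25, Pine=31 ⇒ Knoll
Knoll: Pine=24, Orwell=32 ⇒ Pine
Pine: Orwell=8 ⇒ Orwell
NN route Fenby → Grove → Sutton → Alder → Knoll → Pine → Orwell → Fenby costs 137.
Optimal: Fenby → Knoll → Pine → Orwell → Alder → Sutton → Grove → Fenby costs 135 (by enumerating all 360 distinct tours).
Excess = 137 − 135 = 2.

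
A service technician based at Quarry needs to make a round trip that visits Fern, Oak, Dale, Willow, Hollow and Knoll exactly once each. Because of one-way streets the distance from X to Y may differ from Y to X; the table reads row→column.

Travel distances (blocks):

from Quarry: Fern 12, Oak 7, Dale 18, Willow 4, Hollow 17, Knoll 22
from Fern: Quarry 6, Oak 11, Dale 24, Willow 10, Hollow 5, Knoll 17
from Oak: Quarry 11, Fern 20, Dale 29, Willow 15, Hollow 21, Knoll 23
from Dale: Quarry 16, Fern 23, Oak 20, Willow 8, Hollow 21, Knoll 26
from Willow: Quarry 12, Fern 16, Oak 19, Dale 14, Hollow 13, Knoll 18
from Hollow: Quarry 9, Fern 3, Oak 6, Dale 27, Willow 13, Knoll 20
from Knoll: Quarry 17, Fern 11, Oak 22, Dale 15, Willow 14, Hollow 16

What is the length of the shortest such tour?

75 blocks — the shortest possible round trip.

Quarry → Fern → Oak → Dale → Willow → Hollow → Knoll → Quarry: 12+11+29+8+13+20+17 = 110
Quarry → Fern → Oak → Dale → Willow → Knoll → Hollow → Quarry: 12+11+29+8+18+16+9 = 103
Quarry → Fern → Oak → Dale → Hollow → Willow → Knoll → Quarry: 12+11+29+21+13+18+17 = 121
Quarry → Fern → Oak → Dale → Hollow → Knoll → Willow → Quarry: 12+11+29+21+20+14+12 = 119
Quarry → Fern → Oak → Dale → Knoll → Willow → Hollow → Quarry: 12+11+29+26+14+13+9 = 114
Quarry → Fern → Oak → Dale → Knoll → Hollow → Willow → Quarry: 12+11+29+26+16+13+12 = 119
Quarry → Fern → Oak → Willow → Dale → Hollow → Knoll → Quarry: 12+11+15+14+21+20+17 = 110
Quarry → Fern → Oak → Willow → Dale → Knoll → Hollow → Quarry: 12+11+15+14+26+16+9 = 103
… (712 more)
Quarry → Oak → Knoll → Dale → Willow → Hollow → Fern → Quarry: 7+23+15+8+13+3+6 = 75  ← best
The minimum is 75.
One optimal route: Quarry → Oak → Knoll → Dale → Willow → Hollow → Fern → Quarry.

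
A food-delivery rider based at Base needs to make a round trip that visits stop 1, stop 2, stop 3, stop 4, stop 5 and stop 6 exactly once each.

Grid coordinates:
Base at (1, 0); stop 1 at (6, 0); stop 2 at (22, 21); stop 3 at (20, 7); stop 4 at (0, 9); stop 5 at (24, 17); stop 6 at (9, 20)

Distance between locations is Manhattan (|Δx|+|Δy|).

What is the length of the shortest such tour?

90 — the shortest possible round trip.

With 6 stops there are 6!/2 = 360 distinct round trips (a route and its reverse cost the same).
Base→stop 1→stop 2→stop 3→stop 4→stop 5→stop 6→Base: 5+37+16+22+32+18+28 = 158
Base→stop 1→stop 2→stop 3→stop 4→stop 6→stop 5→Base: 5+37+16+22+20+18+40 = 158
Base→stop 1→stop 2→stop 3→stop 5→stop 4→stop 6→Base: 5+37+16+14+32+20+28 = 152
Base→stop 1→stop 2→stop 3→stop 5→stop 6→stop 4→Base: 5+37+16+14+18+20+10 = 120
Base→stop 1→stop 2→stop 3→stop 6→stop 4→stop 5→Base: 5+37+16+24+20+32+40 = 174
Base→stop 1→stop 2→stop 3→stop 6→stop 5→stop 4→Base: 5+37+16+24+18+32+10 = 142
Base→stop 1→stop 2→stop 4→stop 3→stop 5→stop 6→Base: 5+37+34+22+14+18+28 = 158
Base→stop 1→stop 2→stop 4→stop 3→stop 6→stop 5→Base: 5+37+34+22+24+18+40 = 180
… (352 more)
Base→stop 1→stop 3→stop 5→stop 2→stop 6→stop 4→Base: 5+21+14+6+14+20+10 = 90  ← best
The minimum is 90.
One optimal route: Base → stop 1 → stop 3 → stop 5 → stop 2 → stop 6 → stop 4 → Base (or its reverse).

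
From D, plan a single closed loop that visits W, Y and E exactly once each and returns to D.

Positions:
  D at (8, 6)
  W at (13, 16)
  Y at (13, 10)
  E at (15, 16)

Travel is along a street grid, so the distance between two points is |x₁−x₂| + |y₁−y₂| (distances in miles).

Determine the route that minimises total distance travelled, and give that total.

Minimum total distance: 34 miles.

There are 3 distinct closed tours to check (reversals are equivalent).
D - W - Y - E - D: 15+6+8+17 = 46
D - W - E - Y - D: 15+2+8+9 = 34
D - Y - W - E - D: 9+6+2+17 = 34
The minimum is 34.
One optimal route: D → W → E → Y → D (or its reverse).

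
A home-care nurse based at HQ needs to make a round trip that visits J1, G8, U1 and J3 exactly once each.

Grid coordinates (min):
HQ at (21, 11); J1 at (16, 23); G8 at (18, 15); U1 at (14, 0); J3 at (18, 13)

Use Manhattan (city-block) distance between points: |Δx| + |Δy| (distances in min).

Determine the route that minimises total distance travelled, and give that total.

Minimum total distance: 60 min.

There are 12 distinct closed tours to check (reversals are equivalent).
HQ-J1-G8-U1-J3-HQ: 17+10+19+17+5 = 68
HQ-J1-G8-J3-U1-HQ: 17+10+2+17+18 = 64
HQ-J1-U1-G8-J3-HQ: 17+25+19+2+5 = 68
HQ-J1-U1-J3-G8-HQ: 17+25+17+2+7 = 68
HQ-J1-J3-G8-U1-HQ: 17+12+2+19+18 = 68
HQ-J1-J3-U1-G8-HQ: 17+12+17+19+7 = 72
HQ-G8-J1-U1-J3-HQ: 7+10+25+17+5 = 64
HQ-G8-J1-J3-U1-HQ: 7+10+12+17+18 = 64
HQ-G8-U1-J1-J3-HQ: 7+19+25+12+5 = 68
HQ-G8-J3-J1-U1-HQ: 7+2+12+25+18 = 64
HQ-U1-J1-G8-J3-HQ: 18+25+10+2+5 = 60
HQ-U1-G8-J1-J3-HQ: 18+19+10+12+5 = 64
The minimum is 60.
One optimal route: HQ → U1 → J1 → G8 → J3 → HQ (or its reverse).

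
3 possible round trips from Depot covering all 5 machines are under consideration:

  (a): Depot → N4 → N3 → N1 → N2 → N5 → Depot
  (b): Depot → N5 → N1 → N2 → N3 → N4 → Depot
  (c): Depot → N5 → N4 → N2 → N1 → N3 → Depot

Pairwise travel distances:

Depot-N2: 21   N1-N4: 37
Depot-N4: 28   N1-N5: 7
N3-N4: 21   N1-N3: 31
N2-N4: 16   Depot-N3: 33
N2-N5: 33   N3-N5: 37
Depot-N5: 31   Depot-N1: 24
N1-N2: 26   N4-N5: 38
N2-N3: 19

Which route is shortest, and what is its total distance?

(a): 28 + 21 + 31 + 26 + 33 + 31 = 170
(b): 31 + 7 + 26 + 19 + 21 + 28 = 132
(c): 31 + 38 + 16 + 26 + 31 + 33 = 175

132 — (b) is the shortest.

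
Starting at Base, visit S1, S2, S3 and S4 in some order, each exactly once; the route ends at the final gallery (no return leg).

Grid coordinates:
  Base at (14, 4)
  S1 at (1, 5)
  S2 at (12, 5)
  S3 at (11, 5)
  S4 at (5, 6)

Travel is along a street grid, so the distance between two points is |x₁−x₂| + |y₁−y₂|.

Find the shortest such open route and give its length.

Shortest open route: 16.

There are 4! = 24 possible orderings.
Base → S1 → S2 → S3 → S4: 14+11+1+7 = 33
Base → S1 → S2 → S4 → S3: 14+11+8+7 = 40
Base → S1 → S3 → S2 → S4: 14+10+1+8 = 33
Base → S1 → S3 → S4 → S2: 14+10+7+8 = 39
Base → S1 → S4 → S2 → S3: 14+5+8+1 = 28
Base → S1 → S4 → S3 → S2: 14+5+7+1 = 27
Base → S2 → S1 → S3 → S4: 3+11+10+7 = 31
Base → S2 → S1 → S4 → S3: 3+11+5+7 = 26
Base → S2 → S3 → S1 → S4: 3+1+10+5 = 19
Base → S2 → S3 → S4 → S1: 3+1+7+5 = 16
Base → S2 → S4 → S1 → S3: 3+8+5+10 = 26
Base → S2 → S4 → S3 → S1: 3+8+7+10 = 28
Base → S3 → S1 → S2 → S4: 4+10+11+8 = 33
Base → S3 → S1 → S4 → S2: 4+10+5+8 = 27
… (10 more)
The minimum is 16.
One shortest path: Base → S2 → S3 → S4 → S1.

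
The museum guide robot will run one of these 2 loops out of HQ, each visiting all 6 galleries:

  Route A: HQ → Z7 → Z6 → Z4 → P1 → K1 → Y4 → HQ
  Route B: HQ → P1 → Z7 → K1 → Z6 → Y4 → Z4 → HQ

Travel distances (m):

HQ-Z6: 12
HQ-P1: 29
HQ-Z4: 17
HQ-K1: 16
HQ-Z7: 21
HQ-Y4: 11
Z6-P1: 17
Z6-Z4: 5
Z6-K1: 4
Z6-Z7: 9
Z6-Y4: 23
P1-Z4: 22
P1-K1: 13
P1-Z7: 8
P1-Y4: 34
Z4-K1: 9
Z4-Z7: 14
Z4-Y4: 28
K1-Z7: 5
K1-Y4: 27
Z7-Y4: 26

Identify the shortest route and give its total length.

Shortest is Route A, total 108 m.

Route A: 21 + 9 + 5 + 22 + 13 + 27 + 11 = 108
Route B: 29 + 8 + 5 + 4 + 23 + 28 + 17 = 114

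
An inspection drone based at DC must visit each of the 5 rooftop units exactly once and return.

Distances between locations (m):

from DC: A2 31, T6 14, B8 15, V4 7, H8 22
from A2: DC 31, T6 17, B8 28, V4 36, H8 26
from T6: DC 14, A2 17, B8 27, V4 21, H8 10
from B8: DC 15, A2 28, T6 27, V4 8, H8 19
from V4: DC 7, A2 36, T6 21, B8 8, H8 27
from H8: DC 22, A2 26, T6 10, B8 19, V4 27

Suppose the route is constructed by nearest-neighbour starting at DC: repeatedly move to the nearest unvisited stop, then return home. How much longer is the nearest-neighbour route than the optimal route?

From DC: V4=7, T6=14, B8=15, H8=22, A2=31 → choose V4 (7).
From V4: B8=8, T6=21, H8=27, A2=36 → choose B8 (8).
From B8: H8=19, T6=27, A2=28 → choose H8 (19).
From H8: T6=10, A2=26 → choose T6 (10).
From T6: A2=17 → choose A2 (17).
NN route DC → V4 → B8 → H8 → T6 → A2 → DC costs 92.
Optimal: DC → T6 → A2 → H8 → B8 → V4 → DC costs 91 (by enumerating all 60 distinct tours).
Excess = 92 − 91 = 1.

Excess over optimum: 1 m.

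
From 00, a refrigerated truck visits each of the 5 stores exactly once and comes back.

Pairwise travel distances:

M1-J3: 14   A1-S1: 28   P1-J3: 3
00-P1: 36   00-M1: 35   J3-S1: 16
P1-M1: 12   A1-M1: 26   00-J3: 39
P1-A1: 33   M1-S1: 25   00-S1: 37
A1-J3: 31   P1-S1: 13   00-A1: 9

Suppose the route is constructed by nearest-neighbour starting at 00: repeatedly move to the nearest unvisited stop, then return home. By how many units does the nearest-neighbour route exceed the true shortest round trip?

1 longer than the optimal tour.

From 00: A1=9, M1=35, P1=36, S1=37, J3=39 → choose A1 (9).
From A1: M1=26, S1=28, J3=31, P1=33 → choose M1 (26).
From M1: P1=12, J3=14, S1=25 → choose P1 (12).
From P1: J3=3, S1=13 → choose J3 (3).
From J3: S1=16 → choose S1 (16).
NN route 00 → A1 → M1 → P1 → J3 → S1 → 00 costs 103.
Optimal: 00 → A1 → M1 → J3 → P1 → S1 → 00 costs 102 (by enumerating all 60 distinct tours).
Excess = 103 − 102 = 1.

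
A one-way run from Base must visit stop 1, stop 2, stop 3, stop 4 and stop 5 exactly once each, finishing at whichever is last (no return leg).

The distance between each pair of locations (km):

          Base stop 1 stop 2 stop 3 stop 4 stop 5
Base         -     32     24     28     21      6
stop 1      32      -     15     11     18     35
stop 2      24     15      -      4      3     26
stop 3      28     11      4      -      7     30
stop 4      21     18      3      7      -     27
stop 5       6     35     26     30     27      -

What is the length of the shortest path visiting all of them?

There are 5! = 120 possible orderings.
Base → stop 1 → stop 2 → stop 3 → stop 4 → stop 5: 32+15+4+7+27 = 85
Base → stop 1 → stop 2 → stop 3 → stop 5 → stop 4: 32+15+4+30+27 = 108
Base → stop 1 → stop 2 → stop 4 → stop 3 → stop 5: 32+15+3+7+30 = 87
Base → stop 1 → stop 2 → stop 4 → stop 5 → stop 3: 32+15+3+27+30 = 107
Base → stop 1 → stop 2 → stop 5 → stop 3 → stop 4: 32+15+26+30+7 = 110
Base → stop 1 → stop 2 → stop 5 → stop 4 → stop 3: 32+15+26+27+7 = 107
Base → stop 1 → stop 3 → stop 2 → stop 4 → stop 5: 32+11+4+3+27 = 77
Base → stop 1 → stop 3 → stop 2 → stop 5 → stop 4: 32+11+4+26+27 = 100
Base → stop 1 → stop 3 → stop 4 → stop 2 → stop 5: 32+11+7+3+26 = 79
Base → stop 1 → stop 3 → stop 4 → stop 5 → stop 2: 32+11+7+27+26 = 103
Base → stop 1 → stop 3 → stop 5 → stop 2 → stop 4: 32+11+30+26+3 = 102
Base → stop 1 → stop 3 → stop 5 → stop 4 → stop 2: 32+11+30+27+3 = 103
Base → stop 1 → stop 4 → stop 2 → stop 3 → stop 5: 32+18+3+4+30 = 87
Base → stop 1 → stop 4 → stop 2 → stop 5 → stop 3: 32+18+3+26+30 = 109
… (106 more)
Base → stop 5 → stop 4 → stop 2 → stop 3 → stop 1: 6+27+3+4+11 = 51  ← best
The minimum is 51.
One shortest path: Base → stop 5 → stop 4 → stop 2 → stop 3 → stop 1.

Shortest open route: 51 km.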